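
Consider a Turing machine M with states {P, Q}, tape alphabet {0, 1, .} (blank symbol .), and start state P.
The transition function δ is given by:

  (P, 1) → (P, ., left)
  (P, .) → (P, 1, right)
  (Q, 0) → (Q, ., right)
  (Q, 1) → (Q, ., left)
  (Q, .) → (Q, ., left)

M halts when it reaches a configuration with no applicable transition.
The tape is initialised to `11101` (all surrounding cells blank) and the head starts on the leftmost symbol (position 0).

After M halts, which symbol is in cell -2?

P | ...[1]1101   read 1 → write ., move left, go to P
P | ..[.].1101   read . → write 1, move right, go to P
P | ..1[.]1101   read . → write 1, move right, go to P
P | ..11[1]101   read 1 → write ., move left, go to P
P | ..1[1].101   read 1 → write ., move left, go to P
P | ..[1]..101   read 1 → write ., move left, go to P
P | .[.]...101   read . → write 1, move right, go to P
P | .1[.]..101   read . → write 1, move right, go to P
P | .11[.].101   read . → write 1, move right, go to P
P | .111[.]101   read . → write 1, move right, go to P
P | .1111[1]01   read 1 → write ., move left, go to P
P | .111[1].01   read 1 → write ., move left, go to P
P | .11[1]..01   read 1 → write ., move left, go to P
P | .1[1]...01   read 1 → write ., move left, go to P
P | .[1]....01   read 1 → write ., move left, go to P
P | [.].....01   read . → write 1, move right, go to P
P | 1[.]....01   read . → write 1, move right, go to P
P | 11[.]...01   read . → write 1, move right, go to P
P | 111[.]..01   read . → write 1, move right, go to P
P | 1111[.].01   read . → write 1, move right, go to P
P | 11111[.]01   read . → write 1, move right, go to P
P | 111111[0]1
Cell -2 holds 1 when M halts.

1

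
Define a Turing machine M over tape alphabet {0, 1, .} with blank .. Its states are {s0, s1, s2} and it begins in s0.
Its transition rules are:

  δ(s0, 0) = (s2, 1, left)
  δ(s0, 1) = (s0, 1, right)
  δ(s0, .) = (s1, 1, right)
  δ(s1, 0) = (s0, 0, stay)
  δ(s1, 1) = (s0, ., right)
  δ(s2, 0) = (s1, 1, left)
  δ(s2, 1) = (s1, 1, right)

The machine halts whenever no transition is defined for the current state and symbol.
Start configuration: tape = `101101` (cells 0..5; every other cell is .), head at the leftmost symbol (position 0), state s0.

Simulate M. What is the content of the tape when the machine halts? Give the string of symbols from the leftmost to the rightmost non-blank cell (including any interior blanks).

state=s0 head=0 tape=[1]01101..   (s0,1)→(s0,1,right)
state=s0 head=1 tape=1[0]1101..   (s0,0)→(s2,1,left)
state=s2 head=0 tape=[1]11101..   (s2,1)→(s1,1,right)
state=s1 head=1 tape=1[1]1101..   (s1,1)→(s0,.,right)
state=s0 head=2 tape=1.[1]101..   (s0,1)→(s0,1,right)
state=s0 head=3 tape=1.1[1]01..   (s0,1)→(s0,1,right)
state=s0 head=4 tape=1.11[0]1..   (s0,0)→(s2,1,left)
state=s2 head=3 tape=1.1[1]11..   (s2,1)→(s1,1,right)
state=s1 head=4 tape=1.11[1]1..   (s1,1)→(s0,.,right)
state=s0 head=5 tape=1.11.[1]..   (s0,1)→(s0,1,right)
state=s0 head=6 tape=1.11.1[.].   (s0,.)→(s1,1,right)
state=s1 head=7 tape=1.11.11[.]
The non-blank tape span at halt is 1.11.11.

1.11.11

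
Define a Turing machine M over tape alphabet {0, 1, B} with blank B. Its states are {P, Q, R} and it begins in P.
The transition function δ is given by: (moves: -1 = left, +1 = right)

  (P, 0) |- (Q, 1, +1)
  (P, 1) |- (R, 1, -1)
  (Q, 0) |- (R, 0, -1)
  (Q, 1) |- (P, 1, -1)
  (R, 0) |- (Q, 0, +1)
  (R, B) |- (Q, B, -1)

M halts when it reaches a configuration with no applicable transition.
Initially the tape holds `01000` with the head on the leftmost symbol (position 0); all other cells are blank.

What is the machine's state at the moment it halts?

Q

state=P head=0 tape=BB[0]1000   (P,0)→(Q,1,+1)
state=Q head=1 tape=BB1[1]000   (Q,1)→(P,1,-1)
state=P head=0 tape=BB[1]1000   (P,1)→(R,1,-1)
state=R head=-1 tape=B[B]11000   (R,B)→(Q,B,-1)
state=Q head=-2 tape=[B]B11000
No transition is defined for (Q, B); M halts in state Q.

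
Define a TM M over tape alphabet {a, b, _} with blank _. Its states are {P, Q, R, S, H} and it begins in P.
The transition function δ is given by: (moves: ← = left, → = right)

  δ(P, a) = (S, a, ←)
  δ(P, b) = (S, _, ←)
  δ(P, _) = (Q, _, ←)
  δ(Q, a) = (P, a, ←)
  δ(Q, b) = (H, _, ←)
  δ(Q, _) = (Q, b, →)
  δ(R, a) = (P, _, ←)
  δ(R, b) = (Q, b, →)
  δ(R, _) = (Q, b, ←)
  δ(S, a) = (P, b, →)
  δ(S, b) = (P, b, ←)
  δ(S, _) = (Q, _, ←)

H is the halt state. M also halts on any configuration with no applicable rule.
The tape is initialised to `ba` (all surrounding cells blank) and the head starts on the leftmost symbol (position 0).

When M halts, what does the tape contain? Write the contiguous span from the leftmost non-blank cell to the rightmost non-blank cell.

bbb__a

state=P head=0 tape=____[b]a   (P,b)→(S,_,←)
state=S head=-1 tape=___[_]_a   (S,_)→(Q,_,←)
state=Q head=-2 tape=__[_]__a   (Q,_)→(Q,b,→)
state=Q head=-1 tape=__b[_]_a   (Q,_)→(Q,b,→)
state=Q head=0 tape=__bb[_]a   (Q,_)→(Q,b,→)
state=Q head=1 tape=__bbb[a]   (Q,a)→(P,a,←)
state=P head=0 tape=__bb[b]a   (P,b)→(S,_,←)
state=S head=-1 tape=__b[b]_a   (S,b)→(P,b,←)
state=P head=-2 tape=__[b]b_a   (P,b)→(S,_,←)
state=S head=-3 tape=_[_]_b_a   (S,_)→(Q,_,←)
state=Q head=-4 tape=[_]__b_a   (Q,_)→(Q,b,→)
state=Q head=-3 tape=b[_]_b_a   (Q,_)→(Q,b,→)
state=Q head=-2 tape=bb[_]b_a   (Q,_)→(Q,b,→)
state=Q head=-1 tape=bbb[b]_a   (Q,b)→(H,_,←)
state=H head=-2 tape=bb[b]__a
The non-blank tape span at halt is bbb__a.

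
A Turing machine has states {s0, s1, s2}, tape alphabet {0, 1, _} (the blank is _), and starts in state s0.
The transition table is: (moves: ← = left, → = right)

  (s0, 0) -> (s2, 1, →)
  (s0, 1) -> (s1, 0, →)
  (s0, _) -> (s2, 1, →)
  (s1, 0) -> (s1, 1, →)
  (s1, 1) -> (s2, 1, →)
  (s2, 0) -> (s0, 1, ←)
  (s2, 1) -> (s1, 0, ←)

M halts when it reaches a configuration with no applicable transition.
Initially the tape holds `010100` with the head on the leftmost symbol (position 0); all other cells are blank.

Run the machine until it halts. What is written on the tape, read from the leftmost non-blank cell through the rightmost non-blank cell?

state=s0 head=0 tape=[0]10100_   (s0,0)→(s2,1,→)
state=s2 head=1 tape=1[1]0100_   (s2,1)→(s1,0,←)
state=s1 head=0 tape=[1]00100_   (s1,1)→(s2,1,→)
state=s2 head=1 tape=1[0]0100_   (s2,0)→(s0,1,←)
state=s0 head=0 tape=[1]10100_   (s0,1)→(s1,0,→)
state=s1 head=1 tape=0[1]0100_   (s1,1)→(s2,1,→)
state=s2 head=2 tape=01[0]100_   (s2,0)→(s0,1,←)
state=s0 head=1 tape=0[1]1100_   (s0,1)→(s1,0,→)
state=s1 head=2 tape=00[1]100_   (s1,1)→(s2,1,→)
state=s2 head=3 tape=001[1]00_   (s2,1)→(s1,0,←)
state=s1 head=2 tape=00[1]000_   (s1,1)→(s2,1,→)
state=s2 head=3 tape=001[0]00_   (s2,0)→(s0,1,←)
state=s0 head=2 tape=00[1]100_   (s0,1)→(s1,0,→)
state=s1 head=3 tape=000[1]00_   (s1,1)→(s2,1,→)
state=s2 head=4 tape=0001[0]0_   (s2,0)→(s0,1,←)
state=s0 head=3 tape=000[1]10_   (s0,1)→(s1,0,→)
state=s1 head=4 tape=0000[1]0_   (s1,1)→(s2,1,→)
state=s2 head=5 tape=00001[0]_   (s2,0)→(s0,1,←)
state=s0 head=4 tape=0000[1]1_   (s0,1)→(s1,0,→)
state=s1 head=5 tape=00000[1]_   (s1,1)→(s2,1,→)
state=s2 head=6 tape=000001[_]
The non-blank tape span at halt is 000001.

000001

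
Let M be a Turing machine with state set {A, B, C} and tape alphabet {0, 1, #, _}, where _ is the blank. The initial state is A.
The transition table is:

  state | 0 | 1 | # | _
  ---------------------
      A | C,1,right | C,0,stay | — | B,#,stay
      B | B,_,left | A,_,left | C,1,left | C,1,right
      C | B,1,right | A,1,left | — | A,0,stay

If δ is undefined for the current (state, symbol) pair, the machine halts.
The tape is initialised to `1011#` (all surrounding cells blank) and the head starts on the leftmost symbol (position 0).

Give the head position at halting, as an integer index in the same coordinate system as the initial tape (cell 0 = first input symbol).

4

A | __[1]011#   read 1 → write 0, move stay, go to C
C | __[0]011#   read 0 → write 1, move right, go to B
B | __1[0]11#   read 0 → write _, move left, go to B
B | __[1]_11#   read 1 → write _, move left, go to A
A | _[_]__11#   read _ → write #, move stay, go to B
B | _[#]__11#   read # → write 1, move left, go to C
C | [_]1__11#   read _ → write 0, move stay, go to A
A | [0]1__11#   read 0 → write 1, move right, go to C
C | 1[1]__11#   read 1 → write 1, move left, go to A
A | [1]1__11#   read 1 → write 0, move stay, go to C
C | [0]1__11#   read 0 → write 1, move right, go to B
B | 1[1]__11#   read 1 → write _, move left, go to A
A | [1]___11#   read 1 → write 0, move stay, go to C
C | [0]___11#   read 0 → write 1, move right, go to B
B | 1[_]__11#   read _ → write 1, move right, go to C
C | 11[_]_11#   read _ → write 0, move stay, go to A
A | 11[0]_11#   read 0 → write 1, move right, go to C
C | 111[_]11#   read _ → write 0, move stay, go to A
A | 111[0]11#   read 0 → write 1, move right, go to C
C | 1111[1]1#   read 1 → write 1, move left, go to A
A | 111[1]11#   read 1 → write 0, move stay, go to C
C | 111[0]11#   read 0 → write 1, move right, go to B
B | 1111[1]1#   read 1 → write _, move left, go to A
A | 111[1]_1#   read 1 → write 0, move stay, go to C
C | 111[0]_1#   read 0 → write 1, move right, go to B
B | 1111[_]1#   read _ → write 1, move right, go to C
C | 11111[1]#   read 1 → write 1, move left, go to A
A | 1111[1]1#   read 1 → write 0, move stay, go to C
C | 1111[0]1#   read 0 → write 1, move right, go to B
B | 11111[1]#   read 1 → write _, move left, go to A
A | 1111[1]_#   read 1 → write 0, move stay, go to C
C | 1111[0]_#   read 0 → write 1, move right, go to B
B | 11111[_]#   read _ → write 1, move right, go to C
C | 111111[#]
At halt the head is at cell 4.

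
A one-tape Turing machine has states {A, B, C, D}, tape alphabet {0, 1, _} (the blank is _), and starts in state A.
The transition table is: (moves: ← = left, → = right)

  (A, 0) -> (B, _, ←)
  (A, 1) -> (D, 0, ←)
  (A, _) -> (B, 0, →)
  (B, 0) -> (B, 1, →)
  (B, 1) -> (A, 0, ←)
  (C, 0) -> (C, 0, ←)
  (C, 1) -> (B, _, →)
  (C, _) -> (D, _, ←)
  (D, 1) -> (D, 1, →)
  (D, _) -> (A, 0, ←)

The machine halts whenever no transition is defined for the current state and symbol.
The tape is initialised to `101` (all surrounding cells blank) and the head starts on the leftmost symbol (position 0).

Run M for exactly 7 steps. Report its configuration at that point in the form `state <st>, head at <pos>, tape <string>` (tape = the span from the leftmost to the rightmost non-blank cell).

state A, head at 1, tape 01110

A | __[1]01   read 1 → write 0, move ←, go to D
D | _[_]001   read _ → write 0, move ←, go to A
A | [_]0001   read _ → write 0, move →, go to B
B | 0[0]001   read 0 → write 1, move →, go to B
B | 01[0]01   read 0 → write 1, move →, go to B
B | 011[0]1   read 0 → write 1, move →, go to B
B | 0111[1]   read 1 → write 0, move ←, go to A
A | 011[1]0
After 7 steps: state A, head at 1, tape 01110.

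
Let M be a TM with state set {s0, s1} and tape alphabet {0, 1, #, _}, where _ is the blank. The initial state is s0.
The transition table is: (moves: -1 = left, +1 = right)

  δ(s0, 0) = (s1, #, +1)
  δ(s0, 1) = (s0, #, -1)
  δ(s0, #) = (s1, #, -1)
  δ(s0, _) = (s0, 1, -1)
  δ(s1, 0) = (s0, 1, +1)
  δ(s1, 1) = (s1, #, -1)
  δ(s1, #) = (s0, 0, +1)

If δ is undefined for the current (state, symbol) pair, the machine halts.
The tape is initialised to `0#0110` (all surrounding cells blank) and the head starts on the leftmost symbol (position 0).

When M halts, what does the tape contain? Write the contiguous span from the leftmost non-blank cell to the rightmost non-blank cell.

####10

s0 | _[0]#0110   read 0 → write #, move +1, go to s1
s1 | _#[#]0110   read # → write 0, move +1, go to s0
s0 | _#0[0]110   read 0 → write #, move +1, go to s1
s1 | _#0#[1]10   read 1 → write #, move -1, go to s1
s1 | _#0[#]#10   read # → write 0, move +1, go to s0
s0 | _#00[#]10   read # → write #, move -1, go to s1
s1 | _#0[0]#10   read 0 → write 1, move +1, go to s0
s0 | _#01[#]10   read # → write #, move -1, go to s1
s1 | _#0[1]#10   read 1 → write #, move -1, go to s1
s1 | _#[0]##10   read 0 → write 1, move +1, go to s0
s0 | _#1[#]#10   read # → write #, move -1, go to s1
s1 | _#[1]##10   read 1 → write #, move -1, go to s1
s1 | _[#]###10   read # → write 0, move +1, go to s0
s0 | _0[#]##10   read # → write #, move -1, go to s1
s1 | _[0]###10   read 0 → write 1, move +1, go to s0
s0 | _1[#]##10   read # → write #, move -1, go to s1
s1 | _[1]###10   read 1 → write #, move -1, go to s1
s1 | [_]####10
The non-blank tape span at halt is ####10.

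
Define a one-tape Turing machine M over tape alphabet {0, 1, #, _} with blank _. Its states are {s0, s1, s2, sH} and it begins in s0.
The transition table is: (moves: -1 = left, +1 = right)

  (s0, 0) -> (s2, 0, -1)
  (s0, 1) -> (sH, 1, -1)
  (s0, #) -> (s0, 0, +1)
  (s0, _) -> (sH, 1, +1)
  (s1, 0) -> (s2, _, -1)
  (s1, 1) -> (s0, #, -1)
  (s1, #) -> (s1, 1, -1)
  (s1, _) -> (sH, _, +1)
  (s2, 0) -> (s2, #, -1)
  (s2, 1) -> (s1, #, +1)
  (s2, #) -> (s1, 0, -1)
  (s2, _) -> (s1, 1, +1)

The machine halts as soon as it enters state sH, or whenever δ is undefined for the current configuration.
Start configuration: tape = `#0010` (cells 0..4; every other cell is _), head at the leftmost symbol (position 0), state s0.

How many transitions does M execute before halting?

state=s0 head=0 tape=__[#]0010   (s0,#)→(s0,0,+1)
state=s0 head=1 tape=__0[0]010   (s0,0)→(s2,0,-1)
state=s2 head=0 tape=__[0]0010   (s2,0)→(s2,#,-1)
state=s2 head=-1 tape=_[_]#0010   (s2,_)→(s1,1,+1)
state=s1 head=0 tape=_1[#]0010   (s1,#)→(s1,1,-1)
state=s1 head=-1 tape=_[1]10010   (s1,1)→(s0,#,-1)
state=s0 head=-2 tape=[_]#10010   (s0,_)→(sH,1,+1)
state=sH head=-1 tape=1[#]10010
M halts after 7 transitions.

7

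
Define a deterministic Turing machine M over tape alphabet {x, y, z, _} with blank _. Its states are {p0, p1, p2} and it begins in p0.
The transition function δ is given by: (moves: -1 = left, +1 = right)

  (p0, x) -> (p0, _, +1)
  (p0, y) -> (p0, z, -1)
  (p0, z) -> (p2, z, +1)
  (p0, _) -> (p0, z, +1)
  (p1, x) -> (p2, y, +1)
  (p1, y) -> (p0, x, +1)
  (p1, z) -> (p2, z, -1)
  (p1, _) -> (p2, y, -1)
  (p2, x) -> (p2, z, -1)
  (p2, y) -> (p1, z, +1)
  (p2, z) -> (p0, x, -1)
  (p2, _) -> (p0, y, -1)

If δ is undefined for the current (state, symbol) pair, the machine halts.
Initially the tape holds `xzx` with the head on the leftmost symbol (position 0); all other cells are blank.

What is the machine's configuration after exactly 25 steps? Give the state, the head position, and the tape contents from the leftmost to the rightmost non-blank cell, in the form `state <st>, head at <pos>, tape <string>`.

state p0, head at 3, tape zzzxzy

state=p0 head=0 tape=[x]zx___   (p0,x)→(p0,_,+1)
state=p0 head=1 tape=_[z]x___   (p0,z)→(p2,z,+1)
state=p2 head=2 tape=_z[x]___   (p2,x)→(p2,z,-1)
state=p2 head=1 tape=_[z]z___   (p2,z)→(p0,x,-1)
state=p0 head=0 tape=[_]xz___   (p0,_)→(p0,z,+1)
state=p0 head=1 tape=z[x]z___   (p0,x)→(p0,_,+1)
state=p0 head=2 tape=z_[z]___   (p0,z)→(p2,z,+1)
state=p2 head=3 tape=z_z[_]__   (p2,_)→(p0,y,-1)
state=p0 head=2 tape=z_[z]y__   (p0,z)→(p2,z,+1)
state=p2 head=3 tape=z_z[y]__   (p2,y)→(p1,z,+1)
state=p1 head=4 tape=z_zz[_]_   (p1,_)→(p2,y,-1)
state=p2 head=3 tape=z_z[z]y_   (p2,z)→(p0,x,-1)
state=p0 head=2 tape=z_[z]xy_   (p0,z)→(p2,z,+1)
state=p2 head=3 tape=z_z[x]y_   (p2,x)→(p2,z,-1)
state=p2 head=2 tape=z_[z]zy_   (p2,z)→(p0,x,-1)
state=p0 head=1 tape=z[_]xzy_   (p0,_)→(p0,z,+1)
state=p0 head=2 tape=zz[x]zy_   (p0,x)→(p0,_,+1)
state=p0 head=3 tape=zz_[z]y_   (p0,z)→(p2,z,+1)
state=p2 head=4 tape=zz_z[y]_   (p2,y)→(p1,z,+1)
state=p1 head=5 tape=zz_zz[_]   (p1,_)→(p2,y,-1)
state=p2 head=4 tape=zz_z[z]y   (p2,z)→(p0,x,-1)
state=p0 head=3 tape=zz_[z]xy   (p0,z)→(p2,z,+1)
state=p2 head=4 tape=zz_z[x]y   (p2,x)→(p2,z,-1)
state=p2 head=3 tape=zz_[z]zy   (p2,z)→(p0,x,-1)
state=p0 head=2 tape=zz[_]xzy   (p0,_)→(p0,z,+1)
state=p0 head=3 tape=zzz[x]zy
After 25 steps: state p0, head at 3, tape zzzxzy.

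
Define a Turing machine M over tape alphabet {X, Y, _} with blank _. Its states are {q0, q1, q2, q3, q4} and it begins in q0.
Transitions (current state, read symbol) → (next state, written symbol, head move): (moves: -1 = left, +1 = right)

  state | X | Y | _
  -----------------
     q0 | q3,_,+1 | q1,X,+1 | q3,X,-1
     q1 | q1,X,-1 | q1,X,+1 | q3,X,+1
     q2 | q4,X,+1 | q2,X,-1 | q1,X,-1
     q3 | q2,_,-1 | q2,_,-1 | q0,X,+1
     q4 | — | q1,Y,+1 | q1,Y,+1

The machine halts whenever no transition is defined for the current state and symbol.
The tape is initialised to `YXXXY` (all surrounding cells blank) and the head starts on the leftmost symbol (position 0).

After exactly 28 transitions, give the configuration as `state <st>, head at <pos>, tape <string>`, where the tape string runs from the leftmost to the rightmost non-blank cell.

state=q0 head=0 tape=___[Y]XXXY   (q0,Y)→(q1,X,+1)
state=q1 head=1 tape=___X[X]XXY   (q1,X)→(q1,X,-1)
state=q1 head=0 tape=___[X]XXXY   (q1,X)→(q1,X,-1)
state=q1 head=-1 tape=__[_]XXXXY   (q1,_)→(q3,X,+1)
state=q3 head=0 tape=__X[X]XXXY   (q3,X)→(q2,_,-1)
state=q2 head=-1 tape=__[X]_XXXY   (q2,X)→(q4,X,+1)
state=q4 head=0 tape=__X[_]XXXY   (q4,_)→(q1,Y,+1)
state=q1 head=1 tape=__XY[X]XXY   (q1,X)→(q1,X,-1)
state=q1 head=0 tape=__X[Y]XXXY   (q1,Y)→(q1,X,+1)
state=q1 head=1 tape=__XX[X]XXY   (q1,X)→(q1,X,-1)
state=q1 head=0 tape=__X[X]XXXY   (q1,X)→(q1,X,-1)
state=q1 head=-1 tape=__[X]XXXXY   (q1,X)→(q1,X,-1)
state=q1 head=-2 tape=_[_]XXXXXY   (q1,_)→(q3,X,+1)
state=q3 head=-1 tape=_X[X]XXXXY   (q3,X)→(q2,_,-1)
state=q2 head=-2 tape=_[X]_XXXXY   (q2,X)→(q4,X,+1)
state=q4 head=-1 tape=_X[_]XXXXY   (q4,_)→(q1,Y,+1)
state=q1 head=0 tape=_XY[X]XXXY   (q1,X)→(q1,X,-1)
state=q1 head=-1 tape=_X[Y]XXXXY   (q1,Y)→(q1,X,+1)
state=q1 head=0 tape=_XX[X]XXXY   (q1,X)→(q1,X,-1)
state=q1 head=-1 tape=_X[X]XXXXY   (q1,X)→(q1,X,-1)
state=q1 head=-2 tape=_[X]XXXXXY   (q1,X)→(q1,X,-1)
state=q1 head=-3 tape=[_]XXXXXXY   (q1,_)→(q3,X,+1)
state=q3 head=-2 tape=X[X]XXXXXY   (q3,X)→(q2,_,-1)
state=q2 head=-3 tape=[X]_XXXXXY   (q2,X)→(q4,X,+1)
state=q4 head=-2 tape=X[_]XXXXXY   (q4,_)→(q1,Y,+1)
state=q1 head=-1 tape=XY[X]XXXXY   (q1,X)→(q1,X,-1)
state=q1 head=-2 tape=X[Y]XXXXXY   (q1,Y)→(q1,X,+1)
state=q1 head=-1 tape=XX[X]XXXXY   (q1,X)→(q1,X,-1)
state=q1 head=-2 tape=X[X]XXXXXY
After 28 steps: state q1, head at -2, tape XXXXXXXY.

state q1, head at -2, tape XXXXXXXY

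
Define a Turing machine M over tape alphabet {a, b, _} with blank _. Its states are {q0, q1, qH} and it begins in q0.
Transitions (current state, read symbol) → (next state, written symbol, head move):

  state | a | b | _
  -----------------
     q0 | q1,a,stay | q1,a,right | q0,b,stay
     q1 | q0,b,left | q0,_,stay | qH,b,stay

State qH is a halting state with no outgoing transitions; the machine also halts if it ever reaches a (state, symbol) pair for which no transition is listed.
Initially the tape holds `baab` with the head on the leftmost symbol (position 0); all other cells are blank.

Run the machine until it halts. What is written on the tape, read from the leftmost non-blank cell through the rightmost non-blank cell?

q0 | __[b]aab_   read b → write a, move right, go to q1
q1 | __a[a]ab_   read a → write b, move left, go to q0
q0 | __[a]bab_   read a → write a, move stay, go to q1
q1 | __[a]bab_   read a → write b, move left, go to q0
q0 | _[_]bbab_   read _ → write b, move stay, go to q0
q0 | _[b]bbab_   read b → write a, move right, go to q1
q1 | _a[b]bab_   read b → write _, move stay, go to q0
q0 | _a[_]bab_   read _ → write b, move stay, go to q0
q0 | _a[b]bab_   read b → write a, move right, go to q1
q1 | _aa[b]ab_   read b → write _, move stay, go to q0
q0 | _aa[_]ab_   read _ → write b, move stay, go to q0
q0 | _aa[b]ab_   read b → write a, move right, go to q1
q1 | _aaa[a]b_   read a → write b, move left, go to q0
q0 | _aa[a]bb_   read a → write a, move stay, go to q1
q1 | _aa[a]bb_   read a → write b, move left, go to q0
q0 | _a[a]bbb_   read a → write a, move stay, go to q1
q1 | _a[a]bbb_   read a → write b, move left, go to q0
q0 | _[a]bbbb_   read a → write a, move stay, go to q1
q1 | _[a]bbbb_   read a → write b, move left, go to q0
q0 | [_]bbbbb_   read _ → write b, move stay, go to q0
q0 | [b]bbbbb_   read b → write a, move right, go to q1
q1 | a[b]bbbb_   read b → write _, move stay, go to q0
q0 | a[_]bbbb_   read _ → write b, move stay, go to q0
q0 | a[b]bbbb_   read b → write a, move right, go to q1
q1 | aa[b]bbb_   read b → write _, move stay, go to q0
q0 | aa[_]bbb_   read _ → write b, move stay, go to q0
q0 | aa[b]bbb_   read b → write a, move right, go to q1
q1 | aaa[b]bb_   read b → write _, move stay, go to q0
q0 | aaa[_]bb_   read _ → write b, move stay, go to q0
q0 | aaa[b]bb_   read b → write a, move right, go to q1
q1 | aaaa[b]b_   read b → write _, move stay, go to q0
q0 | aaaa[_]b_   read _ → write b, move stay, go to q0
q0 | aaaa[b]b_   read b → write a, move right, go to q1
q1 | aaaaa[b]_   read b → write _, move stay, go to q0
q0 | aaaaa[_]_   read _ → write b, move stay, go to q0
q0 | aaaaa[b]_   read b → write a, move right, go to q1
q1 | aaaaaa[_]   read _ → write b, move stay, go to qH
qH | aaaaaa[b]
The non-blank tape span at halt is aaaaaab.

aaaaaab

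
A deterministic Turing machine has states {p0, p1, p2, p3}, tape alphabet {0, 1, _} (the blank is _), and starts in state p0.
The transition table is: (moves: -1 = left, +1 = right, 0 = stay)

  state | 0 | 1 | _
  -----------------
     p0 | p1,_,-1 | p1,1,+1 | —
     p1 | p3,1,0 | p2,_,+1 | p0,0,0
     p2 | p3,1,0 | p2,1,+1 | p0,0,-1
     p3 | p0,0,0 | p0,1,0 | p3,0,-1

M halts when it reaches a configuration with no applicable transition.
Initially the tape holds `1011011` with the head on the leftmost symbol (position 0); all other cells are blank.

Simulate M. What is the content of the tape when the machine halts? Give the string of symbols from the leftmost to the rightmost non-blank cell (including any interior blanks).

p0 | [1]011011__   read 1 → write 1, move +1, go to p1
p1 | 1[0]11011__   read 0 → write 1, move 0, go to p3
p3 | 1[1]11011__   read 1 → write 1, move 0, go to p0
p0 | 1[1]11011__   read 1 → write 1, move +1, go to p1
p1 | 11[1]1011__   read 1 → write _, move +1, go to p2
p2 | 11_[1]011__   read 1 → write 1, move +1, go to p2
p2 | 11_1[0]11__   read 0 → write 1, move 0, go to p3
p3 | 11_1[1]11__   read 1 → write 1, move 0, go to p0
p0 | 11_1[1]11__   read 1 → write 1, move +1, go to p1
p1 | 11_11[1]1__   read 1 → write _, move +1, go to p2
p2 | 11_11_[1]__   read 1 → write 1, move +1, go to p2
p2 | 11_11_1[_]_   read _ → write 0, move -1, go to p0
p0 | 11_11_[1]0_   read 1 → write 1, move +1, go to p1
p1 | 11_11_1[0]_   read 0 → write 1, move 0, go to p3
p3 | 11_11_1[1]_   read 1 → write 1, move 0, go to p0
p0 | 11_11_1[1]_   read 1 → write 1, move +1, go to p1
p1 | 11_11_11[_]   read _ → write 0, move 0, go to p0
p0 | 11_11_11[0]   read 0 → write _, move -1, go to p1
p1 | 11_11_1[1]_   read 1 → write _, move +1, go to p2
p2 | 11_11_1_[_]   read _ → write 0, move -1, go to p0
p0 | 11_11_1[_]0
The non-blank tape span at halt is 11_11_1_0.

11_11_1_0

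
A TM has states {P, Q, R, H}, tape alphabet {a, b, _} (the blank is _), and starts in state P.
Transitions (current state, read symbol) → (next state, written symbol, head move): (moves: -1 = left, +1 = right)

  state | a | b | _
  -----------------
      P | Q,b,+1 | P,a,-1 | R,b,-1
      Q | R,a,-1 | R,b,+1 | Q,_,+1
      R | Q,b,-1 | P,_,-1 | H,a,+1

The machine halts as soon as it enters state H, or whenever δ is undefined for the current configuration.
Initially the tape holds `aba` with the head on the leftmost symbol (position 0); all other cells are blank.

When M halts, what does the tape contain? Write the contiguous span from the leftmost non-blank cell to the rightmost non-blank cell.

abaa

P | __[a]ba   read a → write b, move +1, go to Q
Q | __b[b]a   read b → write b, move +1, go to R
R | __bb[a]   read a → write b, move -1, go to Q
Q | __b[b]b   read b → write b, move +1, go to R
R | __bb[b]   read b → write _, move -1, go to P
P | __b[b]_   read b → write a, move -1, go to P
P | __[b]a_   read b → write a, move -1, go to P
P | _[_]aa_   read _ → write b, move -1, go to R
R | [_]baa_   read _ → write a, move +1, go to H
H | a[b]aa_
The non-blank tape span at halt is abaa.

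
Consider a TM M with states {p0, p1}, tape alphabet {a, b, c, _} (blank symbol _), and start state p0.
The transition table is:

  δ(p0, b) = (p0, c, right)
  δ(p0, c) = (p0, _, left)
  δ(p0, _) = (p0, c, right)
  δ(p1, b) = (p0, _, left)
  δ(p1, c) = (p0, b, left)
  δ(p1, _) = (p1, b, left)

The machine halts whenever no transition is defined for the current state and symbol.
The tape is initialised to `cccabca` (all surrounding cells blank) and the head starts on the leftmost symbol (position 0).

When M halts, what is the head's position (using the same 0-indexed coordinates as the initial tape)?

state=p0 head=0 tape=___[c]ccabca   (p0,c)→(p0,_,left)
state=p0 head=-1 tape=__[_]_ccabca   (p0,_)→(p0,c,right)
state=p0 head=0 tape=__c[_]ccabca   (p0,_)→(p0,c,right)
state=p0 head=1 tape=__cc[c]cabca   (p0,c)→(p0,_,left)
state=p0 head=0 tape=__c[c]_cabca   (p0,c)→(p0,_,left)
state=p0 head=-1 tape=__[c]__cabca   (p0,c)→(p0,_,left)
state=p0 head=-2 tape=_[_]___cabca   (p0,_)→(p0,c,right)
state=p0 head=-1 tape=_c[_]__cabca   (p0,_)→(p0,c,right)
state=p0 head=0 tape=_cc[_]_cabca   (p0,_)→(p0,c,right)
state=p0 head=1 tape=_ccc[_]cabca   (p0,_)→(p0,c,right)
state=p0 head=2 tape=_cccc[c]abca   (p0,c)→(p0,_,left)
state=p0 head=1 tape=_ccc[c]_abca   (p0,c)→(p0,_,left)
state=p0 head=0 tape=_cc[c]__abca   (p0,c)→(p0,_,left)
state=p0 head=-1 tape=_c[c]___abca   (p0,c)→(p0,_,left)
state=p0 head=-2 tape=_[c]____abca   (p0,c)→(p0,_,left)
state=p0 head=-3 tape=[_]_____abca   (p0,_)→(p0,c,right)
state=p0 head=-2 tape=c[_]____abca   (p0,_)→(p0,c,right)
state=p0 head=-1 tape=cc[_]___abca   (p0,_)→(p0,c,right)
state=p0 head=0 tape=ccc[_]__abca   (p0,_)→(p0,c,right)
state=p0 head=1 tape=cccc[_]_abca   (p0,_)→(p0,c,right)
state=p0 head=2 tape=ccccc[_]abca   (p0,_)→(p0,c,right)
state=p0 head=3 tape=cccccc[a]bca
At halt the head is at cell 3.

3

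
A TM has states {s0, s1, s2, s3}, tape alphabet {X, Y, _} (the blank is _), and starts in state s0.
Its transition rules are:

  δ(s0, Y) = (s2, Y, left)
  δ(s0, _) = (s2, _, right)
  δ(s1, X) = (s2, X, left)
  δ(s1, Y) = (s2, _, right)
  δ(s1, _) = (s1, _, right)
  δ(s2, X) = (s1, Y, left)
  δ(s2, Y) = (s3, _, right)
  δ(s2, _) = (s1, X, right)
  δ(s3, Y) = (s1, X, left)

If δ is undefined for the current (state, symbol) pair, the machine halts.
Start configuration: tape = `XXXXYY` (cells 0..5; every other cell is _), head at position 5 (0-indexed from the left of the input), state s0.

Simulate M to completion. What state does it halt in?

state=s0 head=5 tape=_XXXXY[Y]   (s0,Y)→(s2,Y,left)
state=s2 head=4 tape=_XXXX[Y]Y   (s2,Y)→(s3,_,right)
state=s3 head=5 tape=_XXXX_[Y]   (s3,Y)→(s1,X,left)
state=s1 head=4 tape=_XXXX[_]X   (s1,_)→(s1,_,right)
state=s1 head=5 tape=_XXXX_[X]   (s1,X)→(s2,X,left)
state=s2 head=4 tape=_XXXX[_]X   (s2,_)→(s1,X,right)
state=s1 head=5 tape=_XXXXX[X]   (s1,X)→(s2,X,left)
state=s2 head=4 tape=_XXXX[X]X   (s2,X)→(s1,Y,left)
state=s1 head=3 tape=_XXX[X]YX   (s1,X)→(s2,X,left)
state=s2 head=2 tape=_XX[X]XYX   (s2,X)→(s1,Y,left)
state=s1 head=1 tape=_X[X]YXYX   (s1,X)→(s2,X,left)
state=s2 head=0 tape=_[X]XYXYX   (s2,X)→(s1,Y,left)
state=s1 head=-1 tape=[_]YXYXYX   (s1,_)→(s1,_,right)
state=s1 head=0 tape=_[Y]XYXYX   (s1,Y)→(s2,_,right)
state=s2 head=1 tape=__[X]YXYX   (s2,X)→(s1,Y,left)
state=s1 head=0 tape=_[_]YYXYX   (s1,_)→(s1,_,right)
state=s1 head=1 tape=__[Y]YXYX   (s1,Y)→(s2,_,right)
state=s2 head=2 tape=___[Y]XYX   (s2,Y)→(s3,_,right)
state=s3 head=3 tape=____[X]YX
No transition is defined for (s3, X); M halts in state s3.

s3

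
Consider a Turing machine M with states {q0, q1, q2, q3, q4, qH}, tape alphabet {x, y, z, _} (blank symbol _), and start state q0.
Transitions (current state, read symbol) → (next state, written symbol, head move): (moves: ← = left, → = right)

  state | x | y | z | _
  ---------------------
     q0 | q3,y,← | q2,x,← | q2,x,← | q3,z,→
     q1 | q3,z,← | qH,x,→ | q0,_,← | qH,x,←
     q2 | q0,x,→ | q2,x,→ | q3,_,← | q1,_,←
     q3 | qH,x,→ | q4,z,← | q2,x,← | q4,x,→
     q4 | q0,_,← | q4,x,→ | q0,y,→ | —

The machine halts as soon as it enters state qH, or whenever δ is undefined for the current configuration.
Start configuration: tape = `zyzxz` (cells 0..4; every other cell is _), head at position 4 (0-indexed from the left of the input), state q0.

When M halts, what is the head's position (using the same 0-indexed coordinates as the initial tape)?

state=q0 head=4 tape=zyzx[z]   (q0,z)→(q2,x,←)
state=q2 head=3 tape=zyz[x]x   (q2,x)→(q0,x,→)
state=q0 head=4 tape=zyzx[x]   (q0,x)→(q3,y,←)
state=q3 head=3 tape=zyz[x]y   (q3,x)→(qH,x,→)
state=qH head=4 tape=zyzx[y]
At halt the head is at cell 4.

4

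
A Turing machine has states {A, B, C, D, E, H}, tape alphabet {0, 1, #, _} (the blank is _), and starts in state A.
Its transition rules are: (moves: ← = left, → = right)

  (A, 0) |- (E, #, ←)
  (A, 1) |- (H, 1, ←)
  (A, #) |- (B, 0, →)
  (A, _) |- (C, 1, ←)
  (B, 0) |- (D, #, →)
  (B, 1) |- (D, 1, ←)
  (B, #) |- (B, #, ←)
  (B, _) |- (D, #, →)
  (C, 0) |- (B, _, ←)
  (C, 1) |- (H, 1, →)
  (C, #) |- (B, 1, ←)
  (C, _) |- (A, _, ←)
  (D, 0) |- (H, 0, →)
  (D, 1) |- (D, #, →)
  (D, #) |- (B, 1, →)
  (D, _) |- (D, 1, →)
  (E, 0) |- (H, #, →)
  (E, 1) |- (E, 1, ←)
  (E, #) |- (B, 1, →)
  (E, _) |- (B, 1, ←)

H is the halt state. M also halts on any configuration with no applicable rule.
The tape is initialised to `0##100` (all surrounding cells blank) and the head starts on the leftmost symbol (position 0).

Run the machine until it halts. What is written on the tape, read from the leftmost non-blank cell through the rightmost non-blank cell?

state=A head=0 tape=__[0]##100   (A,0)→(E,#,←)
state=E head=-1 tape=_[_]###100   (E,_)→(B,1,←)
state=B head=-2 tape=[_]1###100   (B,_)→(D,#,→)
state=D head=-1 tape=#[1]###100   (D,1)→(D,#,→)
state=D head=0 tape=##[#]##100   (D,#)→(B,1,→)
state=B head=1 tape=##1[#]#100   (B,#)→(B,#,←)
state=B head=0 tape=##[1]##100   (B,1)→(D,1,←)
state=D head=-1 tape=#[#]1##100   (D,#)→(B,1,→)
state=B head=0 tape=#1[1]##100   (B,1)→(D,1,←)
state=D head=-1 tape=#[1]1##100   (D,1)→(D,#,→)
state=D head=0 tape=##[1]##100   (D,1)→(D,#,→)
state=D head=1 tape=###[#]#100   (D,#)→(B,1,→)
state=B head=2 tape=###1[#]100   (B,#)→(B,#,←)
state=B head=1 tape=###[1]#100   (B,1)→(D,1,←)
state=D head=0 tape=##[#]1#100   (D,#)→(B,1,→)
state=B head=1 tape=##1[1]#100   (B,1)→(D,1,←)
state=D head=0 tape=##[1]1#100   (D,1)→(D,#,→)
state=D head=1 tape=###[1]#100   (D,1)→(D,#,→)
state=D head=2 tape=####[#]100   (D,#)→(B,1,→)
state=B head=3 tape=####1[1]00   (B,1)→(D,1,←)
state=D head=2 tape=####[1]100   (D,1)→(D,#,→)
state=D head=3 tape=#####[1]00   (D,1)→(D,#,→)
state=D head=4 tape=######[0]0   (D,0)→(H,0,→)
state=H head=5 tape=######0[0]
The non-blank tape span at halt is ######00.

######00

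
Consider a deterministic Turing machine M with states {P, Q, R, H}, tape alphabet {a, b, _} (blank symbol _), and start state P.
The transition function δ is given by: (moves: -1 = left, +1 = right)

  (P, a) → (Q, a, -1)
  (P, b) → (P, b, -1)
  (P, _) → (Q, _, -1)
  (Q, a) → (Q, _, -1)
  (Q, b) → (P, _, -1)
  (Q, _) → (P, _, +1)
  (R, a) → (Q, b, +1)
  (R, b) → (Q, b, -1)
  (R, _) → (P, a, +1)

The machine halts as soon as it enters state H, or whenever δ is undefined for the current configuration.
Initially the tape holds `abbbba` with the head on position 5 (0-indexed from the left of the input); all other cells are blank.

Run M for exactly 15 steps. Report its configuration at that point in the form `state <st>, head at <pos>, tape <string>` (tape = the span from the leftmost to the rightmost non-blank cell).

P | _abbbb[a]   read a → write a, move -1, go to Q
Q | _abbb[b]a   read b → write _, move -1, go to P
P | _abb[b]_a   read b → write b, move -1, go to P
P | _ab[b]b_a   read b → write b, move -1, go to P
P | _a[b]bb_a   read b → write b, move -1, go to P
P | _[a]bbb_a   read a → write a, move -1, go to Q
Q | [_]abbb_a   read _ → write _, move +1, go to P
P | _[a]bbb_a   read a → write a, move -1, go to Q
Q | [_]abbb_a   read _ → write _, move +1, go to P
P | _[a]bbb_a   read a → write a, move -1, go to Q
Q | [_]abbb_a   read _ → write _, move +1, go to P
P | _[a]bbb_a   read a → write a, move -1, go to Q
Q | [_]abbb_a   read _ → write _, move +1, go to P
P | _[a]bbb_a   read a → write a, move -1, go to Q
Q | [_]abbb_a   read _ → write _, move +1, go to P
P | _[a]bbb_a
After 15 steps: state P, head at 0, tape abbb_a.

state P, head at 0, tape abbb_a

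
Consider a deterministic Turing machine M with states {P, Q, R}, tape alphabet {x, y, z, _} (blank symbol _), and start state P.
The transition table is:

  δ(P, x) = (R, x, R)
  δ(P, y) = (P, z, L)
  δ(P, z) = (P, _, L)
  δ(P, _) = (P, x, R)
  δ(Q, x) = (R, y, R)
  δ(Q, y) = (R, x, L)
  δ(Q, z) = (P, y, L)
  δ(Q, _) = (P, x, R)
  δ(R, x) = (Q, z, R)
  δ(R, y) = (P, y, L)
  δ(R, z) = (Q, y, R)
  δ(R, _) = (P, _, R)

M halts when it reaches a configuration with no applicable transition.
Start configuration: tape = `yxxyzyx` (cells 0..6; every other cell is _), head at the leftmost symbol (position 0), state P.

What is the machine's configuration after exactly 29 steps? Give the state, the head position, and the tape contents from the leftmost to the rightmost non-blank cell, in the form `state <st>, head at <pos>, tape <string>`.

state=P head=0 tape=_[y]xxyzyx   (P,y)→(P,z,L)
state=P head=-1 tape=[_]zxxyzyx   (P,_)→(P,x,R)
state=P head=0 tape=x[z]xxyzyx   (P,z)→(P,_,L)
state=P head=-1 tape=[x]_xxyzyx   (P,x)→(R,x,R)
state=R head=0 tape=x[_]xxyzyx   (R,_)→(P,_,R)
state=P head=1 tape=x_[x]xyzyx   (P,x)→(R,x,R)
state=R head=2 tape=x_x[x]yzyx   (R,x)→(Q,z,R)
state=Q head=3 tape=x_xz[y]zyx   (Q,y)→(R,x,L)
state=R head=2 tape=x_x[z]xzyx   (R,z)→(Q,y,R)
state=Q head=3 tape=x_xy[x]zyx   (Q,x)→(R,y,R)
state=R head=4 tape=x_xyy[z]yx   (R,z)→(Q,y,R)
state=Q head=5 tape=x_xyyy[y]x   (Q,y)→(R,x,L)
state=R head=4 tape=x_xyy[y]xx   (R,y)→(P,y,L)
state=P head=3 tape=x_xy[y]yxx   (P,y)→(P,z,L)
state=P head=2 tape=x_x[y]zyxx   (P,y)→(P,z,L)
state=P head=1 tape=x_[x]zzyxx   (P,x)→(R,x,R)
state=R head=2 tape=x_x[z]zyxx   (R,z)→(Q,y,R)
state=Q head=3 tape=x_xy[z]yxx   (Q,z)→(P,y,L)
state=P head=2 tape=x_x[y]yyxx   (P,y)→(P,z,L)
state=P head=1 tape=x_[x]zyyxx   (P,x)→(R,x,R)
state=R head=2 tape=x_x[z]yyxx   (R,z)→(Q,y,R)
state=Q head=3 tape=x_xy[y]yxx   (Q,y)→(R,x,L)
state=R head=2 tape=x_x[y]xyxx   (R,y)→(P,y,L)
state=P head=1 tape=x_[x]yxyxx   (P,x)→(R,x,R)
state=R head=2 tape=x_x[y]xyxx   (R,y)→(P,y,L)
state=P head=1 tape=x_[x]yxyxx   (P,x)→(R,x,R)
state=R head=2 tape=x_x[y]xyxx   (R,y)→(P,y,L)
state=P head=1 tape=x_[x]yxyxx   (P,x)→(R,x,R)
state=R head=2 tape=x_x[y]xyxx   (R,y)→(P,y,L)
state=P head=1 tape=x_[x]yxyxx
After 29 steps: state P, head at 1, tape x_xyxyxx.

state P, head at 1, tape x_xyxyxx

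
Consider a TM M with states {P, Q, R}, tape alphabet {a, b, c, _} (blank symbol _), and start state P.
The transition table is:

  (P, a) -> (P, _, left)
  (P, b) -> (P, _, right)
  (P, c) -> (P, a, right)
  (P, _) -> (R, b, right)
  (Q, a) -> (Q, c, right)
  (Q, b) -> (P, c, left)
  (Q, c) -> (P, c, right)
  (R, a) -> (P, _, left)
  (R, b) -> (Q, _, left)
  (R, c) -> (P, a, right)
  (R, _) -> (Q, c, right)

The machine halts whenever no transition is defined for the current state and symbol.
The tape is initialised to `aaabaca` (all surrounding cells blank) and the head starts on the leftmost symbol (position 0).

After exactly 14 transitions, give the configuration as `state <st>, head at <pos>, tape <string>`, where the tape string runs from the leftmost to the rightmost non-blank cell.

state=P head=0 tape=_[a]aabaca   (P,a)→(P,_,left)
state=P head=-1 tape=[_]_aabaca   (P,_)→(R,b,right)
state=R head=0 tape=b[_]aabaca   (R,_)→(Q,c,right)
state=Q head=1 tape=bc[a]abaca   (Q,a)→(Q,c,right)
state=Q head=2 tape=bcc[a]baca   (Q,a)→(Q,c,right)
state=Q head=3 tape=bccc[b]aca   (Q,b)→(P,c,left)
state=P head=2 tape=bcc[c]caca   (P,c)→(P,a,right)
state=P head=3 tape=bcca[c]aca   (P,c)→(P,a,right)
state=P head=4 tape=bccaa[a]ca   (P,a)→(P,_,left)
state=P head=3 tape=bcca[a]_ca   (P,a)→(P,_,left)
state=P head=2 tape=bcc[a]__ca   (P,a)→(P,_,left)
state=P head=1 tape=bc[c]___ca   (P,c)→(P,a,right)
state=P head=2 tape=bca[_]__ca   (P,_)→(R,b,right)
state=R head=3 tape=bcab[_]_ca   (R,_)→(Q,c,right)
state=Q head=4 tape=bcabc[_]ca
After 14 steps: state Q, head at 4, tape bcabc_ca.

state Q, head at 4, tape bcabc_ca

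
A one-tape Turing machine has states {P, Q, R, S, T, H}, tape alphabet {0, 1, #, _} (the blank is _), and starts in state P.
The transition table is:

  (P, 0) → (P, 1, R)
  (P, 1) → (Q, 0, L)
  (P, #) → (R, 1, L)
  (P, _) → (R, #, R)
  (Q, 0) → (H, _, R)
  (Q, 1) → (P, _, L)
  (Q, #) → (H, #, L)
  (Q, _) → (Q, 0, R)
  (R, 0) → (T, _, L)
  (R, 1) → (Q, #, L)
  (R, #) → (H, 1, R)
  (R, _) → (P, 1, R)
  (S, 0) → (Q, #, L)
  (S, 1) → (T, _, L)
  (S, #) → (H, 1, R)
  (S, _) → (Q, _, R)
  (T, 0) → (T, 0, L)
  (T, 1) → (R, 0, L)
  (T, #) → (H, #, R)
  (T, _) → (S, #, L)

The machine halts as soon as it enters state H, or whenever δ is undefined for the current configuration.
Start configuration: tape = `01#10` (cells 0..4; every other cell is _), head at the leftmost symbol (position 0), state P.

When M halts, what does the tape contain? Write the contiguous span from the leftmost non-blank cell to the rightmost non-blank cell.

#11#1110

P | ___[0]1#10   read 0 → write 1, move R, go to P
P | ___1[1]#10   read 1 → write 0, move L, go to Q
Q | ___[1]0#10   read 1 → write _, move L, go to P
P | __[_]_0#10   read _ → write #, move R, go to R
R | __#[_]0#10   read _ → write 1, move R, go to P
P | __#1[0]#10   read 0 → write 1, move R, go to P
P | __#11[#]10   read # → write 1, move L, go to R
R | __#1[1]110   read 1 → write #, move L, go to Q
Q | __#[1]#110   read 1 → write _, move L, go to P
P | __[#]_#110   read # → write 1, move L, go to R
R | _[_]1_#110   read _ → write 1, move R, go to P
P | _1[1]_#110   read 1 → write 0, move L, go to Q
Q | _[1]0_#110   read 1 → write _, move L, go to P
P | [_]_0_#110   read _ → write #, move R, go to R
R | #[_]0_#110   read _ → write 1, move R, go to P
P | #1[0]_#110   read 0 → write 1, move R, go to P
P | #11[_]#110   read _ → write #, move R, go to R
R | #11#[#]110   read # → write 1, move R, go to H
H | #11#1[1]10
The non-blank tape span at halt is #11#1110.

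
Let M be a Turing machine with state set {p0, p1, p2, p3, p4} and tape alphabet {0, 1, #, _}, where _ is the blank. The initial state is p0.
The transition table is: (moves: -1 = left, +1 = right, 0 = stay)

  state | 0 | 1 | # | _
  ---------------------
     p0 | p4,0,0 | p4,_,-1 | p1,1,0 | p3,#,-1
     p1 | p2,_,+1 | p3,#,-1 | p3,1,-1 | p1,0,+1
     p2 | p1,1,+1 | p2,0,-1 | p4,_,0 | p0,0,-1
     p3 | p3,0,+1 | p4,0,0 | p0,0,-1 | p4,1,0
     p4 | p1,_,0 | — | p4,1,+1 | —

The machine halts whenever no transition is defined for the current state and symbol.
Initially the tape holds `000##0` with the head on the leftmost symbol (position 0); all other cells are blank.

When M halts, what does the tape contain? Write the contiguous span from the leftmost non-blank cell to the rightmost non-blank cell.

0_0__0

state=p0 head=0 tape=[0]00##0   (p0,0)→(p4,0,0)
state=p4 head=0 tape=[0]00##0   (p4,0)→(p1,_,0)
state=p1 head=0 tape=[_]00##0   (p1,_)→(p1,0,+1)
state=p1 head=1 tape=0[0]0##0   (p1,0)→(p2,_,+1)
state=p2 head=2 tape=0_[0]##0   (p2,0)→(p1,1,+1)
state=p1 head=3 tape=0_1[#]#0   (p1,#)→(p3,1,-1)
state=p3 head=2 tape=0_[1]1#0   (p3,1)→(p4,0,0)
state=p4 head=2 tape=0_[0]1#0   (p4,0)→(p1,_,0)
state=p1 head=2 tape=0_[_]1#0   (p1,_)→(p1,0,+1)
state=p1 head=3 tape=0_0[1]#0   (p1,1)→(p3,#,-1)
state=p3 head=2 tape=0_[0]##0   (p3,0)→(p3,0,+1)
state=p3 head=3 tape=0_0[#]#0   (p3,#)→(p0,0,-1)
state=p0 head=2 tape=0_[0]0#0   (p0,0)→(p4,0,0)
state=p4 head=2 tape=0_[0]0#0   (p4,0)→(p1,_,0)
state=p1 head=2 tape=0_[_]0#0   (p1,_)→(p1,0,+1)
state=p1 head=3 tape=0_0[0]#0   (p1,0)→(p2,_,+1)
state=p2 head=4 tape=0_0_[#]0   (p2,#)→(p4,_,0)
state=p4 head=4 tape=0_0_[_]0
The non-blank tape span at halt is 0_0__0.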